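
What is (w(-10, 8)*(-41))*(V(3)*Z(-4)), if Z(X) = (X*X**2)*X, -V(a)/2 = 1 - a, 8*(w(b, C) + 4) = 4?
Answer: 146944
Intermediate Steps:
w(b, C) = -7/2 (w(b, C) = -4 + (1/8)*4 = -4 + 1/2 = -7/2)
V(a) = -2 + 2*a (V(a) = -2*(1 - a) = -2 + 2*a)
Z(X) = X**4 (Z(X) = X**3*X = X**4)
(w(-10, 8)*(-41))*(V(3)*Z(-4)) = (-7/2*(-41))*((-2 + 2*3)*(-4)**4) = 287*((-2 + 6)*256)/2 = 287*(4*256)/2 = (287/2)*1024 = 146944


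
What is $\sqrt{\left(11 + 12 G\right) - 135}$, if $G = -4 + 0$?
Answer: $2 i \sqrt{43} \approx 13.115 i$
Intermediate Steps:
$G = -4$
$\sqrt{\left(11 + 12 G\right) - 135} = \sqrt{\left(11 + 12 \left(-4\right)\right) - 135} = \sqrt{\left(11 - 48\right) - 135} = \sqrt{-37 - 135} = \sqrt{-172} = 2 i \sqrt{43}$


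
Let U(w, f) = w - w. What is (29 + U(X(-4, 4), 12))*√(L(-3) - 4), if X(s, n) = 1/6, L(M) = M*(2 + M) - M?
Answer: 29*√2 ≈ 41.012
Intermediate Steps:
L(M) = -M + M*(2 + M)
X(s, n) = ⅙
U(w, f) = 0
(29 + U(X(-4, 4), 12))*√(L(-3) - 4) = (29 + 0)*√(-3*(1 - 3) - 4) = 29*√(-3*(-2) - 4) = 29*√(6 - 4) = 29*√2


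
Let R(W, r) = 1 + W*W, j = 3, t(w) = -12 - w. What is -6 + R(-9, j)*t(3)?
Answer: -1236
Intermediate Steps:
R(W, r) = 1 + W**2
-6 + R(-9, j)*t(3) = -6 + (1 + (-9)**2)*(-12 - 1*3) = -6 + (1 + 81)*(-12 - 3) = -6 + 82*(-15) = -6 - 1230 = -1236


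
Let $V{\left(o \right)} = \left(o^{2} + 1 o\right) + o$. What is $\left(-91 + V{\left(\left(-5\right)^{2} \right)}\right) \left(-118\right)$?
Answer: $-68912$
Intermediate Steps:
$V{\left(o \right)} = o^{2} + 2 o$ ($V{\left(o \right)} = \left(o^{2} + o\right) + o = \left(o + o^{2}\right) + o = o^{2} + 2 o$)
$\left(-91 + V{\left(\left(-5\right)^{2} \right)}\right) \left(-118\right) = \left(-91 + \left(-5\right)^{2} \left(2 + \left(-5\right)^{2}\right)\right) \left(-118\right) = \left(-91 + 25 \left(2 + 25\right)\right) \left(-118\right) = \left(-91 + 25 \cdot 27\right) \left(-118\right) = \left(-91 + 675\right) \left(-118\right) = 584 \left(-118\right) = -68912$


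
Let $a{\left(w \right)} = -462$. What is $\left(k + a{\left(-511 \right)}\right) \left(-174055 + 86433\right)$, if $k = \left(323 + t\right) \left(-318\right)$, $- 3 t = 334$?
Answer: $5938318184$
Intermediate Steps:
$t = - \frac{334}{3}$ ($t = \left(- \frac{1}{3}\right) 334 = - \frac{334}{3} \approx -111.33$)
$k = -67310$ ($k = \left(323 - \frac{334}{3}\right) \left(-318\right) = \frac{635}{3} \left(-318\right) = -67310$)
$\left(k + a{\left(-511 \right)}\right) \left(-174055 + 86433\right) = \left(-67310 - 462\right) \left(-174055 + 86433\right) = \left(-67772\right) \left(-87622\right) = 5938318184$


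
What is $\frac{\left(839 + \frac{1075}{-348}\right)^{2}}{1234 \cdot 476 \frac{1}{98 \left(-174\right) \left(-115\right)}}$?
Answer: $\frac{68119957010245}{29201376} \approx 2.3328 \cdot 10^{6}$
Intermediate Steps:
$\frac{\left(839 + \frac{1075}{-348}\right)^{2}}{1234 \cdot 476 \frac{1}{98 \left(-174\right) \left(-115\right)}} = \frac{\left(839 + 1075 \left(- \frac{1}{348}\right)\right)^{2}}{587384 \frac{1}{\left(-17052\right) \left(-115\right)}} = \frac{\left(839 - \frac{1075}{348}\right)^{2}}{587384 \cdot \frac{1}{1960980}} = \frac{\left(\frac{290897}{348}\right)^{2}}{587384 \cdot \frac{1}{1960980}} = \frac{84621064609}{121104 \cdot \frac{20978}{70035}} = \frac{84621064609}{121104} \cdot \frac{70035}{20978} = \frac{68119957010245}{29201376}$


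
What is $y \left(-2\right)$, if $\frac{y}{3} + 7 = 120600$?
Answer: $-723558$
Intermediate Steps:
$y = 361779$ ($y = -21 + 3 \cdot 120600 = -21 + 361800 = 361779$)
$y \left(-2\right) = 361779 \left(-2\right) = -723558$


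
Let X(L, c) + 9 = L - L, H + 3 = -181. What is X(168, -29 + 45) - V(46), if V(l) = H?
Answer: 175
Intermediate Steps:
H = -184 (H = -3 - 181 = -184)
V(l) = -184
X(L, c) = -9 (X(L, c) = -9 + (L - L) = -9 + 0 = -9)
X(168, -29 + 45) - V(46) = -9 - 1*(-184) = -9 + 184 = 175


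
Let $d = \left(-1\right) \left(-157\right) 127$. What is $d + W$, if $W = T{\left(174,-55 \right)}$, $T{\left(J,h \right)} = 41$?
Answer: $19980$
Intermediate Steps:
$W = 41$
$d = 19939$ ($d = 157 \cdot 127 = 19939$)
$d + W = 19939 + 41 = 19980$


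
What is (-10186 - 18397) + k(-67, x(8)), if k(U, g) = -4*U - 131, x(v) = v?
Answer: -28446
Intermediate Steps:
k(U, g) = -131 - 4*U
(-10186 - 18397) + k(-67, x(8)) = (-10186 - 18397) + (-131 - 4*(-67)) = -28583 + (-131 + 268) = -28583 + 137 = -28446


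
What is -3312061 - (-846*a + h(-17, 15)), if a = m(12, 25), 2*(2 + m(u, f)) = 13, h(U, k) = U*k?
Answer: -3307999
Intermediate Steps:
m(u, f) = 9/2 (m(u, f) = -2 + (1/2)*13 = -2 + 13/2 = 9/2)
a = 9/2 ≈ 4.5000
-3312061 - (-846*a + h(-17, 15)) = -3312061 - (-846*9/2 - 17*15) = -3312061 - (-3807 - 255) = -3312061 - 1*(-4062) = -3312061 + 4062 = -3307999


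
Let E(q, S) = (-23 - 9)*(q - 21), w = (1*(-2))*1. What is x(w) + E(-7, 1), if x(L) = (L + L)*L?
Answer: 904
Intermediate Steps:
w = -2 (w = -2*1 = -2)
E(q, S) = 672 - 32*q (E(q, S) = -32*(-21 + q) = 672 - 32*q)
x(L) = 2*L² (x(L) = (2*L)*L = 2*L²)
x(w) + E(-7, 1) = 2*(-2)² + (672 - 32*(-7)) = 2*4 + (672 + 224) = 8 + 896 = 904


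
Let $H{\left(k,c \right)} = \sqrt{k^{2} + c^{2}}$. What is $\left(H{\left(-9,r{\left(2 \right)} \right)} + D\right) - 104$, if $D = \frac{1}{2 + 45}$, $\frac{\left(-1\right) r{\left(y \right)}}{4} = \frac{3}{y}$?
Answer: $- \frac{4887}{47} + 3 \sqrt{13} \approx -93.162$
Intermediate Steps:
$r{\left(y \right)} = - \frac{12}{y}$ ($r{\left(y \right)} = - 4 \frac{3}{y} = - \frac{12}{y}$)
$D = \frac{1}{47} \approx 0.021277$
$H{\left(k,c \right)} = \sqrt{c^{2} + k^{2}}$
$\left(H{\left(-9,r{\left(2 \right)} \right)} + D\right) - 104 = \left(\sqrt{\left(- \frac{12}{2}\right)^{2} + \left(-9\right)^{2}} + \frac{1}{47}\right) - 104 = \left(\sqrt{\left(\left(-12\right) \frac{1}{2}\right)^{2} + 81} + \frac{1}{47}\right) - 104 = \left(\sqrt{\left(-6\right)^{2} + 81} + \frac{1}{47}\right) - 104 = \left(\sqrt{36 + 81} + \frac{1}{47}\right) - 104 = \left(\sqrt{117} + \frac{1}{47}\right) - 104 = \left(3 \sqrt{13} + \frac{1}{47}\right) - 104 = \left(\frac{1}{47} + 3 \sqrt{13}\right) - 104 = - \frac{4887}{47} + 3 \sqrt{13}$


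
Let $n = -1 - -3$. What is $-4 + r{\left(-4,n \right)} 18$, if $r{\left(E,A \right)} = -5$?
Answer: $-94$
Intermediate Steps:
$n = 2$ ($n = -1 + 3 = 2$)
$-4 + r{\left(-4,n \right)} 18 = -4 - 90 = -94$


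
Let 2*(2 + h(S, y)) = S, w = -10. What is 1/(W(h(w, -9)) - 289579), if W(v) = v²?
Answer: -1/289530 ≈ -3.4539e-6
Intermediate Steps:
h(S, y) = -2 + S/2
1/(W(h(w, -9)) - 289579) = 1/((-2 + (½)*(-10))² - 289579) = 1/((-2 - 5)² - 289579) = 1/((-7)² - 289579) = 1/(49 - 289579) = 1/(-289530) = -1/289530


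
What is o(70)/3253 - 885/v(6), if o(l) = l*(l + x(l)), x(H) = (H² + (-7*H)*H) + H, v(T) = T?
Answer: -5056035/6506 ≈ -777.13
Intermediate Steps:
x(H) = H - 6*H² (x(H) = (H² - 7*H²) + H = -6*H² + H = H - 6*H²)
o(l) = l*(l + l*(1 - 6*l))
o(70)/3253 - 885/v(6) = (70²*(2 - 6*70))/3253 - 885/6 = (4900*(2 - 420))*(1/3253) - 885*⅙ = (4900*(-418))*(1/3253) - 295/2 = -2048200*1/3253 - 295/2 = -2048200/3253 - 295/2 = -5056035/6506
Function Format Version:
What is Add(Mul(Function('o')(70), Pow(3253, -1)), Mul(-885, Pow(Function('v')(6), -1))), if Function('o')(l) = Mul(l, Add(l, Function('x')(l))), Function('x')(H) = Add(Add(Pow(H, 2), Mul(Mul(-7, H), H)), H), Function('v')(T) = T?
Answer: Rational(-5056035, 6506) ≈ -777.13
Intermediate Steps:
Function('x')(H) = Add(H, Mul(-6, Pow(H, 2))) (Function('x')(H) = Add(Add(Pow(H, 2), Mul(-7, Pow(H, 2))), H) = Add(Mul(-6, Pow(H, 2)), H) = Add(H, Mul(-6, Pow(H, 2))))
Function('o')(l) = Mul(l, Add(l, Mul(l, Add(1, Mul(-6, l)))))
Add(Mul(Function('o')(70), Pow(3253, -1)), Mul(-885, Pow(Function('v')(6), -1))) = Add(Mul(Mul(Pow(70, 2), Add(2, Mul(-6, 70))), Pow(3253, -1)), Mul(-885, Pow(6, -1))) = Add(Mul(Mul(4900, Add(2, -420)), Rational(1, 3253)), Mul(-885, Rational(1, 6))) = Add(Mul(Mul(4900, -418), Rational(1, 3253)), Rational(-295, 2)) = Add(Mul(-2048200, Rational(1, 3253)), Rational(-295, 2)) = Add(Rational(-2048200, 3253), Rational(-295, 2)) = Rational(-5056035, 6506)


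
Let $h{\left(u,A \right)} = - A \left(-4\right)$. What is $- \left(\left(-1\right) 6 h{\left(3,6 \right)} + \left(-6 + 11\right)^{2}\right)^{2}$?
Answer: $-14161$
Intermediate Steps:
$h{\left(u,A \right)} = 4 A$
$- \left(\left(-1\right) 6 h{\left(3,6 \right)} + \left(-6 + 11\right)^{2}\right)^{2} = - \left(\left(-1\right) 6 \cdot 4 \cdot 6 + \left(-6 + 11\right)^{2}\right)^{2} = - \left(\left(-6\right) 24 + 5^{2}\right)^{2} = - \left(-144 + 25\right)^{2} = - \left(-119\right)^{2} = \left(-1\right) 14161 = -14161$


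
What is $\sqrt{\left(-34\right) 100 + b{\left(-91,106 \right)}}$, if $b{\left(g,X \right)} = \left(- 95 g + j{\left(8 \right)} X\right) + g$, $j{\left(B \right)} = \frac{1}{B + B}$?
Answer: $\frac{\sqrt{82570}}{4} \approx 71.838$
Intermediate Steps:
$j{\left(B \right)} = \frac{1}{2 B}$
$b{\left(g,X \right)} = - 94 g + \frac{X}{16}$ ($b{\left(g,X \right)} = \left(- 95 g + \frac{1}{2 \cdot 8} X\right) + g = \left(- 95 g + \frac{1}{2} \cdot \frac{1}{8} X\right) + g = \left(- 95 g + \frac{X}{16}\right) + g = - 94 g + \frac{X}{16}$)
$\sqrt{\left(-34\right) 100 + b{\left(-91,106 \right)}} = \sqrt{\left(-34\right) 100 + \left(\left(-94\right) \left(-91\right) + \frac{1}{16} \cdot 106\right)} = \sqrt{-3400 + \left(8554 + \frac{53}{8}\right)} = \sqrt{-3400 + \frac{68485}{8}} = \sqrt{\frac{41285}{8}} = \frac{\sqrt{82570}}{4}$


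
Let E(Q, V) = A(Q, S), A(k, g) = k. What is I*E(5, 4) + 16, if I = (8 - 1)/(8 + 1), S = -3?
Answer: 179/9 ≈ 19.889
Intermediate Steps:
E(Q, V) = Q
I = 7/9 ≈ 0.77778
I*E(5, 4) + 16 = (7/9)*5 + 16 = 35/9 + 16 = 179/9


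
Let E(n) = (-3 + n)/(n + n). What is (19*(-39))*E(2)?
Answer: 741/4 ≈ 185.25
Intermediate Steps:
E(n) = (-3 + n)/(2*n) (E(n) = (-3 + n)/((2*n)) = (-3 + n)*(1/(2*n)) = (-3 + n)/(2*n))
(19*(-39))*E(2) = (19*(-39))*((1/2)*(-3 + 2)/2) = -741*(-1)/(2*2) = -741*(-1/4) = 741/4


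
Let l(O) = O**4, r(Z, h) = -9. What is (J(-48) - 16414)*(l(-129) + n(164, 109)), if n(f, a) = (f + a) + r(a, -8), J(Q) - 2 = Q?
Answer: -4558154966700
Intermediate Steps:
J(Q) = 2 + Q
n(f, a) = -9 + a + f (n(f, a) = (f + a) - 9 = (a + f) - 9 = -9 + a + f)
(J(-48) - 16414)*(l(-129) + n(164, 109)) = ((2 - 48) - 16414)*((-129)**4 + (-9 + 109 + 164)) = (-46 - 16414)*(276922881 + 264) = -16460*276923145 = -4558154966700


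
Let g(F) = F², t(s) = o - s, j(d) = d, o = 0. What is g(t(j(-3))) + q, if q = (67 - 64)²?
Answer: 18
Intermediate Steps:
t(s) = -s (t(s) = 0 - s = -s)
q = 9 (q = 3² = 9)
g(t(j(-3))) + q = (-1*(-3))² + 9 = 3² + 9 = 9 + 9 = 18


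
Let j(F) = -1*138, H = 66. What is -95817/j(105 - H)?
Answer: 31939/46 ≈ 694.33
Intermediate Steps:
j(F) = -138
-95817/j(105 - H) = -95817/(-138) = -95817*(-1/138) = 31939/46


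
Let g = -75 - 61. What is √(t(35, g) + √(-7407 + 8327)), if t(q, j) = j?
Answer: √(-136 + 2*√230) ≈ 10.28*I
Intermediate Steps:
g = -136
√(t(35, g) + √(-7407 + 8327)) = √(-136 + √(-7407 + 8327)) = √(-136 + √920) = √(-136 + 2*√230)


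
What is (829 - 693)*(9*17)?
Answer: 20808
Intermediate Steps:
(829 - 693)*(9*17) = 136*153 = 20808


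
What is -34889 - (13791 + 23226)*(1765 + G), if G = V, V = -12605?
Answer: 401229391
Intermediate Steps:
G = -12605
-34889 - (13791 + 23226)*(1765 + G) = -34889 - (13791 + 23226)*(1765 - 12605) = -34889 - 37017*(-10840) = -34889 - 1*(-401264280) = -34889 + 401264280 = 401229391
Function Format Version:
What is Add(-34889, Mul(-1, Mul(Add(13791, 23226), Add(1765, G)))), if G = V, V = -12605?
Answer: 401229391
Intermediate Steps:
G = -12605
Add(-34889, Mul(-1, Mul(Add(13791, 23226), Add(1765, G)))) = Add(-34889, Mul(-1, Mul(Add(13791, 23226), Add(1765, -12605)))) = Add(-34889, Mul(-1, Mul(37017, -10840))) = Add(-34889, Mul(-1, -401264280)) = Add(-34889, 401264280) = 401229391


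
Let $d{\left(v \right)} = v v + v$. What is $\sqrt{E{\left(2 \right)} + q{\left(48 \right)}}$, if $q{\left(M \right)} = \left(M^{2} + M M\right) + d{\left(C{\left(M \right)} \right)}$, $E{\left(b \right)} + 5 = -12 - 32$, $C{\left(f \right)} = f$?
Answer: $\sqrt{6911} \approx 83.132$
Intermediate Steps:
$d{\left(v \right)} = v + v^{2}$ ($d{\left(v \right)} = v^{2} + v = v + v^{2}$)
$E{\left(b \right)} = -49$ ($E{\left(b \right)} = -5 - 44 = -49$)
$q{\left(M \right)} = 2 M^{2} + M \left(1 + M\right)$ ($q{\left(M \right)} = \left(M^{2} + M M\right) + M \left(1 + M\right) = \left(M^{2} + M^{2}\right) + M \left(1 + M\right) = 2 M^{2} + M \left(1 + M\right)$)
$\sqrt{E{\left(2 \right)} + q{\left(48 \right)}} = \sqrt{-49 + 48 \left(1 + 3 \cdot 48\right)} = \sqrt{-49 + 48 \left(1 + 144\right)} = \sqrt{-49 + 48 \cdot 145} = \sqrt{-49 + 6960} = \sqrt{6911}$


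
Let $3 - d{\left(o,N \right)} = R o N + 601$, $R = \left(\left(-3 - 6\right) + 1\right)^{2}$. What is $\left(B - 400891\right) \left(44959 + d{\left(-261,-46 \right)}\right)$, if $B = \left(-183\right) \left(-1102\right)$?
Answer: $144243482175$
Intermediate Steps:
$B = 201666$
$R = 64$ ($R = \left(-9 + 1\right)^{2} = \left(-8\right)^{2} = 64$)
$d{\left(o,N \right)} = -598 - 64 N o$ ($d{\left(o,N \right)} = 3 - \left(64 o N + 601\right) = 3 - \left(64 N o + 601\right) = 3 - \left(601 + 64 N o\right) = -598 - 64 N o$)
$\left(B - 400891\right) \left(44959 + d{\left(-261,-46 \right)}\right) = \left(201666 - 400891\right) \left(44959 - \left(598 - -768384\right)\right) = - 199225 \left(44959 - 768982\right) = \left(-199225\right) \left(-724023\right) = 144243482175$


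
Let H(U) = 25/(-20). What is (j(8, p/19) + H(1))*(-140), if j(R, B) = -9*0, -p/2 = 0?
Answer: 175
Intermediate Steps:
p = 0 (p = -2*0 = 0)
H(U) = -5/4 (H(U) = 25*(-1/20) = -5/4)
j(R, B) = 0
(j(8, p/19) + H(1))*(-140) = (0 - 5/4)*(-140) = -5/4*(-140) = 175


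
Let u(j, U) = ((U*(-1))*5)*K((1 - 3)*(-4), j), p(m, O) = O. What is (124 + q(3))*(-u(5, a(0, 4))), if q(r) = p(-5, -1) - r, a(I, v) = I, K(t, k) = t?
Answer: 0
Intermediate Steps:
u(j, U) = -40*U (u(j, U) = ((U*(-1))*5)*((1 - 3)*(-4)) = (-U*5)*(-2*(-4)) = -5*U*8 = -40*U)
q(r) = -1 - r
(124 + q(3))*(-u(5, a(0, 4))) = (124 + (-1 - 1*3))*(-(-40)*0) = (124 + (-1 - 3))*(-1*0) = (124 - 4)*0 = 120*0 = 0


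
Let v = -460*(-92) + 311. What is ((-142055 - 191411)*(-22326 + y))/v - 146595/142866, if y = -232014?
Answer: 4038997959313865/2030173482 ≈ 1.9895e+6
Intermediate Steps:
v = 42631 (v = -115*(-368) + 311 = 42320 + 311 = 42631)
((-142055 - 191411)*(-22326 + y))/v - 146595/142866 = ((-142055 - 191411)*(-22326 - 232014))/42631 - 146595/142866 = -333466*(-254340)*(1/42631) - 146595*1/142866 = 84813742440*(1/42631) - 48865/47622 = 84813742440/42631 - 48865/47622 = 4038997959313865/2030173482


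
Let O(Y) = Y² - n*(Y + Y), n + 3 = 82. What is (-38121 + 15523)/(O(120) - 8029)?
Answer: 22598/12589 ≈ 1.7951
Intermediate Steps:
n = 79 (n = -3 + 82 = 79)
O(Y) = Y² - 158*Y (O(Y) = Y² - 79*(Y + Y) = Y² - 79*2*Y = Y² - 158*Y)
(-38121 + 15523)/(O(120) - 8029) = (-38121 + 15523)/(120*(-158 + 120) - 8029) = -22598/(120*(-38) - 8029) = -22598/(-4560 - 8029) = -22598/(-12589) = -22598*(-1/12589) = 22598/12589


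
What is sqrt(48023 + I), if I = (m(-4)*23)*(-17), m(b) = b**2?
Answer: sqrt(41767) ≈ 204.37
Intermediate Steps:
I = -6256 (I = ((-4)**2*23)*(-17) = (16*23)*(-17) = 368*(-17) = -6256)
sqrt(48023 + I) = sqrt(48023 - 6256) = sqrt(41767)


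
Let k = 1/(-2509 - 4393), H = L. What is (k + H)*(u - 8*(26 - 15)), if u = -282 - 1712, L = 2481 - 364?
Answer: -15210605853/3451 ≈ -4.4076e+6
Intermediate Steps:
L = 2117
H = 2117
k = -1/6902 (k = 1/(-6902) = -1/6902 ≈ -0.00014489)
u = -1994
(k + H)*(u - 8*(26 - 15)) = (-1/6902 + 2117)*(-1994 - 8*(26 - 15)) = 14611533*(-1994 - 8*11)/6902 = 14611533*(-1994 - 88)/6902 = (14611533/6902)*(-2082) = -15210605853/3451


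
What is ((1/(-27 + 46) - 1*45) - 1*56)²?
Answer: 3678724/361 ≈ 10190.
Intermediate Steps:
((1/(-27 + 46) - 1*45) - 1*56)² = ((1/19 - 45) - 56)² = (-854/19 - 56)² = (-1918/19)² = 3678724/361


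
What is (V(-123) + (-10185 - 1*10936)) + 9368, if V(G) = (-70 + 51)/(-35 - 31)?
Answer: -775679/66 ≈ -11753.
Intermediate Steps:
V(G) = 19/66 (V(G) = -19/(-66) = -19*(-1/66) = 19/66)
(V(-123) + (-10185 - 1*10936)) + 9368 = (19/66 + (-10185 - 1*10936)) + 9368 = (19/66 + (-10185 - 10936)) + 9368 = (19/66 - 21121) + 9368 = -1393967/66 + 9368 = -775679/66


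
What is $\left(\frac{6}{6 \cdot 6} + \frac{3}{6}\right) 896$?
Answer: $\frac{1792}{3} \approx 597.33$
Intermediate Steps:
$\left(\frac{6}{6 \cdot 6} + \frac{3}{6}\right) 896 = \left(\frac{6}{36} + 3 \cdot \frac{1}{6}\right) 896 = \left(6 \cdot \frac{1}{36} + \frac{1}{2}\right) 896 = \left(\frac{1}{6} + \frac{1}{2}\right) 896 = \frac{2}{3} \cdot 896 = \frac{1792}{3}$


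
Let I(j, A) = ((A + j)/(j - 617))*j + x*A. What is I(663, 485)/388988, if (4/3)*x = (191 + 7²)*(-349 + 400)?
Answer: 51391731/4473362 ≈ 11.488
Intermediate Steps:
x = 9180 (x = 3*((191 + 7²)*(-349 + 400))/4 = 3*((191 + 49)*51)/4 = 3*(240*51)/4 = (¾)*12240 = 9180)
I(j, A) = 9180*A + j*(A + j)/(-617 + j) (I(j, A) = ((A + j)/(j - 617))*j + 9180*A = ((A + j)/(-617 + j))*j + 9180*A = j*(A + j)/(-617 + j) + 9180*A = 9180*A + j*(A + j)/(-617 + j))
I(663, 485)/388988 = ((663² - 5664060*485 + 9181*485*663)/(-617 + 663))/388988 = ((439569 - 2747069100 + 2952196455)/46)*(1/388988) = ((1/46)*205566924)*(1/388988) = (102783462/23)*(1/388988) = 51391731/4473362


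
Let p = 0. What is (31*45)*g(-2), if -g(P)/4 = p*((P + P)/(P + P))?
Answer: 0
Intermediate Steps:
g(P) = 0 (g(P) = -0*(P + P)/(P + P) = -0*(2*P)/((2*P)) = -0*(2*P)*(1/(2*P)) = -0 = -4*0 = 0)
(31*45)*g(-2) = (31*45)*0 = 1395*0 = 0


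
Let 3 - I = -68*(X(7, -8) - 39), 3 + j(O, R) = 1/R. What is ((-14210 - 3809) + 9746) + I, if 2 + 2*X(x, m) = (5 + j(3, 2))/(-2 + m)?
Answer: -21997/2 ≈ -10999.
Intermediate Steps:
j(O, R) = -3 + 1/R
X(x, m) = -1 + 5/(4*(-2 + m)) (X(x, m) = -1 + ((5 + (-3 + 1/2))/(-2 + m))/2 = -1 + ((5 + (-3 + ½))/(-2 + m))/2 = -1 + ((5 - 5/2)/(-2 + m))/2 = -1 + (5/(2*(-2 + m)))/2 = -1 + 5/(4*(-2 + m)))
I = -5451/2 (I = 3 - (-68)*((13/4 - 1*(-8))/(-2 - 8) - 39) = 3 - (-68)*((13/4 + 8)/(-10) - 39) = 3 - (-68)*(-⅒*45/4 - 39) = 3 - (-68)*(-9/8 - 39) = 3 - (-68)*(-321)/8 = 3 - 1*5457/2 = 3 - 5457/2 = -5451/2 ≈ -2725.5)
((-14210 - 3809) + 9746) + I = ((-14210 - 3809) + 9746) - 5451/2 = (-18019 + 9746) - 5451/2 = -8273 - 5451/2 = -21997/2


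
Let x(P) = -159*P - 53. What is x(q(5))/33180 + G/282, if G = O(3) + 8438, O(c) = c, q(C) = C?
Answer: 23319437/779730 ≈ 29.907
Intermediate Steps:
x(P) = -53 - 159*P
G = 8441 (G = 3 + 8438 = 8441)
x(q(5))/33180 + G/282 = (-53 - 159*5)/33180 + 8441/282 = (-53 - 795)*(1/33180) + 8441*(1/282) = -848*1/33180 + 8441/282 = -212/8295 + 8441/282 = 23319437/779730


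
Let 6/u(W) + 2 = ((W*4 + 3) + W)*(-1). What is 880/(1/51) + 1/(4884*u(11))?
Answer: 109596955/2442 ≈ 44880.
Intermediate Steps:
u(W) = 6/(-5 - 5*W) (u(W) = 6/(-2 + ((W*4 + 3) + W)*(-1)) = 6/(-2 + ((4*W + 3) + W)*(-1)) = 6/(-2 + ((3 + 4*W) + W)*(-1)) = 6/(-2 + (3 + 5*W)*(-1)) = 6/(-2 + (-3 - 5*W)) = 6/(-5 - 5*W))
880/(1/51) + 1/(4884*u(11)) = 880/(1/51) + 1/(4884*((-6/(5 + 5*11)))) = 880/(1/51) + 1/(4884*((-6/(5 + 55)))) = 880*51 + 1/(4884*((-6/60))) = 44880 + 1/(4884*((-6*1/60))) = 44880 + 1/(4884*(-⅒)) = 44880 + (1/4884)*(-10) = 44880 - 5/2442 = 109596955/2442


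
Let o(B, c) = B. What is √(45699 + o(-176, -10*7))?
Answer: √45523 ≈ 213.36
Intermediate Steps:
√(45699 + o(-176, -10*7)) = √(45699 - 176) = √45523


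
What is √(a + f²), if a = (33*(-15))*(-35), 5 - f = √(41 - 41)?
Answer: 5*√694 ≈ 131.72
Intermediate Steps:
f = 5 (f = 5 - √(41 - 41) = 5 - √0 = 5 - 1*0 = 5 + 0 = 5)
a = 17325 (a = -495*(-35) = 17325)
√(a + f²) = √(17325 + 5²) = √(17325 + 25) = √17350 = 5*√694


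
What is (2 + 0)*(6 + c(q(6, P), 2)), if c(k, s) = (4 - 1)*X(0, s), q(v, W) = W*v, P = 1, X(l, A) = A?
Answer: 24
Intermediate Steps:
c(k, s) = 3*s (c(k, s) = (4 - 1)*s = 3*s)
(2 + 0)*(6 + c(q(6, P), 2)) = (2 + 0)*(6 + 3*2) = 2*(6 + 6) = 2*12 = 24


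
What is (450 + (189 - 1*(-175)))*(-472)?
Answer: -384208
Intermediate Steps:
(450 + (189 - 1*(-175)))*(-472) = (450 + (189 + 175))*(-472) = (450 + 364)*(-472) = 814*(-472) = -384208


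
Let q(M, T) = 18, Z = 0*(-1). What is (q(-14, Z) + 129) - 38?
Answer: 109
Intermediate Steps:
Z = 0
(q(-14, Z) + 129) - 38 = (18 + 129) - 38 = 147 - 38 = 109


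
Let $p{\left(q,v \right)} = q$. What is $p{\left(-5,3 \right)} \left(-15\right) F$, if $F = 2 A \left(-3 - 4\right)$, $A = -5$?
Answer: $5250$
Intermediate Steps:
$F = 70$ ($F = 2 \left(- 5 \left(-3 - 4\right)\right) = 2 \left(\left(-5\right) \left(-7\right)\right) = 2 \cdot 35 = 70$)
$p{\left(-5,3 \right)} \left(-15\right) F = \left(-5\right) \left(-15\right) 70 = 75 \cdot 70 = 5250$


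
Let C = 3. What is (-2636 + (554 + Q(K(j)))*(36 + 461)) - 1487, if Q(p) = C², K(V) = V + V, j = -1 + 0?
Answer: 275688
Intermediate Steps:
j = -1
K(V) = 2*V
Q(p) = 9 (Q(p) = 3² = 9)
(-2636 + (554 + Q(K(j)))*(36 + 461)) - 1487 = (-2636 + (554 + 9)*(36 + 461)) - 1487 = (-2636 + 563*497) - 1487 = (-2636 + 279811) - 1487 = 277175 - 1487 = 275688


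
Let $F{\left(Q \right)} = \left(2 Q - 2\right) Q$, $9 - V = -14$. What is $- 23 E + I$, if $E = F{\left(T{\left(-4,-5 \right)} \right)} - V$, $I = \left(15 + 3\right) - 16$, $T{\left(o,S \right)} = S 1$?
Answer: $-849$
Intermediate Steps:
$T{\left(o,S \right)} = S$
$V = 23$ ($V = 9 - -14 = 9 + 14 = 23$)
$F{\left(Q \right)} = Q \left(-2 + 2 Q\right)$ ($F{\left(Q \right)} = \left(-2 + 2 Q\right) Q = Q \left(-2 + 2 Q\right)$)
$I = 2$ ($I = 18 - 16 = 2$)
$E = 37$ ($E = 2 \left(-5\right) \left(-1 - 5\right) - 23 = 2 \left(-5\right) \left(-6\right) - 23 = 60 - 23 = 37$)
$- 23 E + I = \left(-23\right) 37 + 2 = -851 + 2 = -849$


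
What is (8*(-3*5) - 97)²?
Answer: 47089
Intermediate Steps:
(8*(-3*5) - 97)² = (8*(-15) - 97)² = (-120 - 97)² = (-217)² = 47089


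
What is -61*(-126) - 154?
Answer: 7532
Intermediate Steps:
-61*(-126) - 154 = 7686 - 154 = 7532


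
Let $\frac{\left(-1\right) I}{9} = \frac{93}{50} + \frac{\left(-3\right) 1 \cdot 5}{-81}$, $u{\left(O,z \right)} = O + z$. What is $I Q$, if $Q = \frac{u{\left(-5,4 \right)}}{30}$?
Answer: $\frac{2761}{4500} \approx 0.61356$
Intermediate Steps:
$I = - \frac{2761}{150}$ ($I = - 9 \left(\frac{93}{50} + \frac{\left(-3\right) 1 \cdot 5}{-81}\right) = - 9 \left(93 \cdot \frac{1}{50} + \left(-3\right) 5 \left(- \frac{1}{81}\right)\right) = - 9 \left(\frac{93}{50} - - \frac{5}{27}\right) = - 9 \left(\frac{93}{50} + \frac{5}{27}\right) = \left(-9\right) \frac{2761}{1350} = - \frac{2761}{150} \approx -18.407$)
$Q = - \frac{1}{30}$ ($Q = \frac{-5 + 4}{30} = \left(-1\right) \frac{1}{30} = - \frac{1}{30} \approx -0.033333$)
$I Q = \left(- \frac{2761}{150}\right) \left(- \frac{1}{30}\right) = \frac{2761}{4500}$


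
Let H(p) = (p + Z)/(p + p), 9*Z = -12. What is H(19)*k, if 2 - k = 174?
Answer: -4558/57 ≈ -79.965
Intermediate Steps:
Z = -4/3 (Z = (⅑)*(-12) = -4/3 ≈ -1.3333)
k = -172 (k = 2 - 1*174 = 2 - 174 = -172)
H(p) = (-4/3 + p)/(2*p) (H(p) = (p - 4/3)/(p + p) = (-4/3 + p)/((2*p)) = (-4/3 + p)*(1/(2*p)) = (-4/3 + p)/(2*p))
H(19)*k = ((⅙)*(-4 + 3*19)/19)*(-172) = ((⅙)*(1/19)*(-4 + 57))*(-172) = ((⅙)*(1/19)*53)*(-172) = (53/114)*(-172) = -4558/57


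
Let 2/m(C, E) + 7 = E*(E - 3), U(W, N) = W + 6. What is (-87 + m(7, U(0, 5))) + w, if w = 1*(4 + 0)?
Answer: -911/11 ≈ -82.818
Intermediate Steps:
U(W, N) = 6 + W
w = 4 (w = 1*4 = 4)
m(C, E) = 2/(-7 + E*(-3 + E)) (m(C, E) = 2/(-7 + E*(E - 3)) = 2/(-7 + E*(-3 + E)))
(-87 + m(7, U(0, 5))) + w = (-87 + 2/(-7 + (6 + 0)² - 3*(6 + 0))) + 4 = (-87 + 2/(-7 + 6² - 3*6)) + 4 = (-87 + 2/(-7 + 36 - 18)) + 4 = (-87 + 2/11) + 4 = -955/11 + 4 = -911/11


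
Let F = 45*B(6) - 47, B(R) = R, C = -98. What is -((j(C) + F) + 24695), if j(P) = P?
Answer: -24820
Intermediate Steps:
F = 223 (F = 45*6 - 47 = 270 - 47 = 223)
-((j(C) + F) + 24695) = -((-98 + 223) + 24695) = -(125 + 24695) = -1*24820 = -24820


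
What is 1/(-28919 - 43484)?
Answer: -1/72403 ≈ -1.3812e-5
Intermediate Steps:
1/(-28919 - 43484) = 1/(-72403) = -1/72403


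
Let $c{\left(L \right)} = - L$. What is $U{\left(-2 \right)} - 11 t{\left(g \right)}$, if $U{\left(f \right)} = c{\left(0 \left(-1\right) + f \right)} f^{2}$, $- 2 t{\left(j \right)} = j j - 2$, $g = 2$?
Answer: $19$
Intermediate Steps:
$t{\left(j \right)} = 1 - \frac{j^{2}}{2}$ ($t{\left(j \right)} = - \frac{j j - 2}{2} = - \frac{j^{2} - 2}{2} = - \frac{-2 + j^{2}}{2} = 1 - \frac{j^{2}}{2}$)
$U{\left(f \right)} = - f^{3}$ ($U{\left(f \right)} = - (0 \left(-1\right) + f) f^{2} = - (0 + f) f^{2} = - f f^{2} = - f^{3}$)
$U{\left(-2 \right)} - 11 t{\left(g \right)} = - \left(-2\right)^{3} - 11 \left(1 - \frac{2^{2}}{2}\right) = \left(-1\right) \left(-8\right) - 11 \left(1 - 2\right) = 8 - 11 \left(1 - 2\right) = 8 - -11 = 8 + 11 = 19$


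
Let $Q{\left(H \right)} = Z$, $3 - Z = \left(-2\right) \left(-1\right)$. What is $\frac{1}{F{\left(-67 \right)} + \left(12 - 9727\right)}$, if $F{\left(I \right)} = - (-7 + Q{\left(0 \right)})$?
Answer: $- \frac{1}{9709} \approx -0.000103$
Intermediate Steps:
$Z = 1$ ($Z = 3 - \left(-2\right) \left(-1\right) = 3 - 2 = 1$)
$Q{\left(H \right)} = 1$
$F{\left(I \right)} = 6$ ($F{\left(I \right)} = - (-7 + 1) = \left(-1\right) \left(-6\right) = 6$)
$\frac{1}{F{\left(-67 \right)} + \left(12 - 9727\right)} = \frac{1}{6 + \left(12 - 9727\right)} = \frac{1}{6 - 9715} = \frac{1}{-9709} = - \frac{1}{9709}$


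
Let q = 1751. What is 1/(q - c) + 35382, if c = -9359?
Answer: 393094021/11110 ≈ 35382.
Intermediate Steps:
1/(q - c) + 35382 = 1/(1751 - 1*(-9359)) + 35382 = 1/(1751 + 9359) + 35382 = 1/11110 + 35382 = 393094021/11110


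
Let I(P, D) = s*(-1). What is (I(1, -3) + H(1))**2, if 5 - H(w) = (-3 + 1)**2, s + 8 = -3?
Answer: 144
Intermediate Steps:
s = -11 (s = -8 - 3 = -11)
H(w) = 1 (H(w) = 5 - (-3 + 1)**2 = 5 - 1*(-2)**2 = 5 - 1*4 = 5 - 4 = 1)
I(P, D) = 11 (I(P, D) = -11*(-1) = 11)
(I(1, -3) + H(1))**2 = (11 + 1)**2 = 12**2 = 144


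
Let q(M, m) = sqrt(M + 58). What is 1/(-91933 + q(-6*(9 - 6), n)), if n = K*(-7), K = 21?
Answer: -91933/8451676449 - 2*sqrt(10)/8451676449 ≈ -1.0878e-5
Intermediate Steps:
n = -147 (n = 21*(-7) = -147)
q(M, m) = sqrt(58 + M)
1/(-91933 + q(-6*(9 - 6), n)) = 1/(-91933 + sqrt(58 - 6*(9 - 6))) = 1/(-91933 + sqrt(58 - 6*3)) = 1/(-91933 + sqrt(58 - 18)) = 1/(-91933 + sqrt(40)) = 1/(-91933 + 2*sqrt(10))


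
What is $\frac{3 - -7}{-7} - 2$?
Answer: $- \frac{24}{7} \approx -3.4286$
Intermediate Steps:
$\frac{3 - -7}{-7} - 2 = \left(3 + 7\right) \left(- \frac{1}{7}\right) - 2 = 10 \left(- \frac{1}{7}\right) - 2 = - \frac{10}{7} - 2 = - \frac{24}{7}$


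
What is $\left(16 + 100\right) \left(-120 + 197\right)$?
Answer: $8932$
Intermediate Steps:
$\left(16 + 100\right) \left(-120 + 197\right) = 116 \cdot 77 = 8932$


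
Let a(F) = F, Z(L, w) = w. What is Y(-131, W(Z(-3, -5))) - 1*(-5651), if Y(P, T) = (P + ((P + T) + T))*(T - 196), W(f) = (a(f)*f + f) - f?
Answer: 41903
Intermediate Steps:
W(f) = f² (W(f) = (f*f + f) - f = (f² + f) - f = (f + f²) - f = f²)
Y(P, T) = (-196 + T)*(2*P + 2*T) (Y(P, T) = (P + (P + 2*T))*(-196 + T) = (2*P + 2*T)*(-196 + T) = (-196 + T)*(2*P + 2*T))
Y(-131, W(Z(-3, -5))) - 1*(-5651) = (-392*(-131) - 392*(-5)² + 2*((-5)²)² + 2*(-131)*(-5)²) - 1*(-5651) = (51352 - 392*25 + 2*25² + 2*(-131)*25) + 5651 = (51352 - 9800 + 2*625 - 6550) + 5651 = (51352 - 9800 + 1250 - 6550) + 5651 = 36252 + 5651 = 41903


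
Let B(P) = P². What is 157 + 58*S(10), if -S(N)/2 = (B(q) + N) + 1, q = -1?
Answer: -1235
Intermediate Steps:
S(N) = -4 - 2*N (S(N) = -2*(((-1)² + N) + 1) = -2*((1 + N) + 1) = -2*(2 + N) = -4 - 2*N)
157 + 58*S(10) = 157 + 58*(-4 - 2*10) = 157 + 58*(-4 - 20) = 157 + 58*(-24) = 157 - 1392 = -1235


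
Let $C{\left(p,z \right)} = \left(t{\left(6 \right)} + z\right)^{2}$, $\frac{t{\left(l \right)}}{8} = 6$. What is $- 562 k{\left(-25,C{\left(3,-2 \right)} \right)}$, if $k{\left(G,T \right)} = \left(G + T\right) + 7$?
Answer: $-1179076$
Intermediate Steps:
$t{\left(l \right)} = 48$ ($t{\left(l \right)} = 8 \cdot 6 = 48$)
$C{\left(p,z \right)} = \left(48 + z\right)^{2}$
$k{\left(G,T \right)} = 7 + G + T$
$- 562 k{\left(-25,C{\left(3,-2 \right)} \right)} = - 562 \left(7 - 25 + \left(48 - 2\right)^{2}\right) = - 562 \left(7 - 25 + 46^{2}\right) = - 562 \left(7 - 25 + 2116\right) = \left(-562\right) 2098 = -1179076$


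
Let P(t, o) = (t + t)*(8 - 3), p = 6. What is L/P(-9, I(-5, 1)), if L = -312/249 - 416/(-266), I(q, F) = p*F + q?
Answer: -572/165585 ≈ -0.0034544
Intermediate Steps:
I(q, F) = q + 6*F (I(q, F) = 6*F + q = q + 6*F)
P(t, o) = 10*t (P(t, o) = (2*t)*5 = 10*t)
L = 3432/11039 (L = -312*1/249 - 416*(-1/266) = -104/83 + 208/133 = 3432/11039 ≈ 0.31090)
L/P(-9, I(-5, 1)) = 3432/(11039*((10*(-9)))) = (3432/11039)/(-90) = (3432/11039)*(-1/90) = -572/165585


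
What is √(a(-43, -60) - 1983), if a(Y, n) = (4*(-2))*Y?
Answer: I*√1639 ≈ 40.485*I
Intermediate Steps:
a(Y, n) = -8*Y
√(a(-43, -60) - 1983) = √(-8*(-43) - 1983) = √(344 - 1983) = √(-1639) = I*√1639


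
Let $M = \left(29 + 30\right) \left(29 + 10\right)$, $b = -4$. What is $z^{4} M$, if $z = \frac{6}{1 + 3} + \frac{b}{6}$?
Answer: $\frac{479375}{432} \approx 1109.7$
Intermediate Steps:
$M = 2301$ ($M = 59 \cdot 39 = 2301$)
$z = \frac{5}{6}$ ($z = \frac{6}{1 + 3} - \frac{4}{6} = \frac{6}{4} - \frac{2}{3} = 6 \cdot \frac{1}{4} - \frac{2}{3} = \frac{3}{2} - \frac{2}{3} = \frac{5}{6} \approx 0.83333$)
$z^{4} M = \left(\frac{5}{6}\right)^{4} \cdot 2301 = \frac{625}{1296} \cdot 2301 = \frac{479375}{432}$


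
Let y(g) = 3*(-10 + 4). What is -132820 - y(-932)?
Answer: -132802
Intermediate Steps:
y(g) = -18 (y(g) = 3*(-6) = -18)
-132820 - y(-932) = -132820 - 1*(-18) = -132820 + 18 = -132802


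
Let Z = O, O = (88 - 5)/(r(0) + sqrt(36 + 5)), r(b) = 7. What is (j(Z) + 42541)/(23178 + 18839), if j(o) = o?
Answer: 340909/336136 - 83*sqrt(41)/336136 ≈ 1.0126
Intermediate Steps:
O = 83/(7 + sqrt(41)) (O = (88 - 5)/(7 + sqrt(36 + 5)) = 83/(7 + sqrt(41)) ≈ 6.1926)
Z = 581/8 - 83*sqrt(41)/8 ≈ 6.1926
(j(Z) + 42541)/(23178 + 18839) = ((581/8 - 83*sqrt(41)/8) + 42541)/(23178 + 18839) = (340909/8 - 83*sqrt(41)/8)/42017 = (340909/8 - 83*sqrt(41)/8)*(1/42017) = 340909/336136 - 83*sqrt(41)/336136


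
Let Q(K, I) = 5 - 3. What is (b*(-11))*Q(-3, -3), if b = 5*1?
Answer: -110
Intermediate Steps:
Q(K, I) = 2
b = 5
(b*(-11))*Q(-3, -3) = (5*(-11))*2 = -55*2 = -110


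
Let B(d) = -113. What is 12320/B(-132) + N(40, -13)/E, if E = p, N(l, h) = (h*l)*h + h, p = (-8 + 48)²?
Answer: -18949589/180800 ≈ -104.81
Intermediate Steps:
p = 1600 (p = 40² = 1600)
N(l, h) = h + l*h² (N(l, h) = l*h² + h = h + l*h²)
E = 1600
12320/B(-132) + N(40, -13)/E = 12320/(-113) - 13*(1 - 13*40)/1600 = 12320*(-1/113) - 13*(1 - 520)*(1/1600) = -12320/113 - 13*(-519)*(1/1600) = -12320/113 + 6747*(1/1600) = -12320/113 + 6747/1600 = -18949589/180800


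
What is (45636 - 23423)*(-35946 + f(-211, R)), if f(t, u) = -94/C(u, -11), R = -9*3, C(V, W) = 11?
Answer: -8785241500/11 ≈ -7.9866e+8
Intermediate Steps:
R = -27
f(t, u) = -94/11
(45636 - 23423)*(-35946 + f(-211, R)) = (45636 - 23423)*(-35946 - 94/11) = 22213*(-395500/11) = -8785241500/11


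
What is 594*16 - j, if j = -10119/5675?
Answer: 53945319/5675 ≈ 9505.8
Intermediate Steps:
j = -10119/5675 (j = -10119*1/5675 = -10119/5675 ≈ -1.7831)
594*16 - j = 594*16 - 1*(-10119/5675) = 9504 + 10119/5675 = 53945319/5675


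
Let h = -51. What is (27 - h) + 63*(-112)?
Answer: -6978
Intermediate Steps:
(27 - h) + 63*(-112) = (27 - 1*(-51)) + 63*(-112) = (27 + 51) - 7056 = 78 - 7056 = -6978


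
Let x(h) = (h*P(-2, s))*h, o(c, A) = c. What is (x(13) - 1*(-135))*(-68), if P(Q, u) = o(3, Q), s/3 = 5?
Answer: -43656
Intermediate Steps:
s = 15 (s = 3*5 = 15)
P(Q, u) = 3
x(h) = 3*h**2 (x(h) = (h*3)*h = (3*h)*h = 3*h**2)
(x(13) - 1*(-135))*(-68) = (3*13**2 - 1*(-135))*(-68) = (3*169 + 135)*(-68) = (507 + 135)*(-68) = 642*(-68) = -43656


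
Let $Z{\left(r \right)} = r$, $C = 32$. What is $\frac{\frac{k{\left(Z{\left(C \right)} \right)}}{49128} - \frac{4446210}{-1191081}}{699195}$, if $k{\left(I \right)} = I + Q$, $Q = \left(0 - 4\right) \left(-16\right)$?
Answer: $\frac{3035385398}{568245753313455} \approx 5.3417 \cdot 10^{-6}$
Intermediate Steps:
$Q = 64$ ($Q = \left(-4\right) \left(-16\right) = 64$)
$k{\left(I \right)} = 64 + I$ ($k{\left(I \right)} = I + 64 = 64 + I$)
$\frac{\frac{k{\left(Z{\left(C \right)} \right)}}{49128} - \frac{4446210}{-1191081}}{699195} = \frac{\frac{64 + 32}{49128} - \frac{4446210}{-1191081}}{699195} = \left(96 \cdot \frac{1}{49128} - - \frac{1482070}{397027}\right) \frac{1}{699195} = \left(\frac{4}{2047} + \frac{1482070}{397027}\right) \frac{1}{699195} = \frac{3035385398}{812714269} \cdot \frac{1}{699195} = \frac{3035385398}{568245753313455}$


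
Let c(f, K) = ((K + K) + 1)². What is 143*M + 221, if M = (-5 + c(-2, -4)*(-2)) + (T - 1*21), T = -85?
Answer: -29666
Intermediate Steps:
c(f, K) = (1 + 2*K)² (c(f, K) = (2*K + 1)² = (1 + 2*K)²)
M = -209 (M = (-5 + (1 + 2*(-4))²*(-2)) + (-85 - 1*21) = (-5 + (1 - 8)²*(-2)) + (-85 - 21) = (-5 + (-7)²*(-2)) - 106 = (-5 + 49*(-2)) - 106 = (-5 - 98) - 106 = -103 - 106 = -209)
143*M + 221 = 143*(-209) + 221 = -29887 + 221 = -29666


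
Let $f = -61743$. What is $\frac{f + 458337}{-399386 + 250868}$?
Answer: $- \frac{22033}{8251} \approx -2.6703$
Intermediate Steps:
$\frac{f + 458337}{-399386 + 250868} = \frac{-61743 + 458337}{-399386 + 250868} = \frac{396594}{-148518} = 396594 \left(- \frac{1}{148518}\right) = - \frac{22033}{8251}$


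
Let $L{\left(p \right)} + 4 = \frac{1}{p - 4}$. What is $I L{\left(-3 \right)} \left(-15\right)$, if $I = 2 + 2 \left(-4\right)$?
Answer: $- \frac{2610}{7} \approx -372.86$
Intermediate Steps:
$I = -6$ ($I = 2 - 8 = -6$)
$L{\left(p \right)} = -4 + \frac{1}{-4 + p}$ ($L{\left(p \right)} = -4 + \frac{1}{p - 4} = -4 + \frac{1}{-4 + p}$)
$I L{\left(-3 \right)} \left(-15\right) = - 6 \frac{17 - -12}{-4 - 3} \left(-15\right) = - 6 \frac{17 + 12}{-7} \left(-15\right) = - 6 \left(\left(- \frac{1}{7}\right) 29\right) \left(-15\right) = \left(-6\right) \left(- \frac{29}{7}\right) \left(-15\right) = \frac{174}{7} \left(-15\right) = - \frac{2610}{7}$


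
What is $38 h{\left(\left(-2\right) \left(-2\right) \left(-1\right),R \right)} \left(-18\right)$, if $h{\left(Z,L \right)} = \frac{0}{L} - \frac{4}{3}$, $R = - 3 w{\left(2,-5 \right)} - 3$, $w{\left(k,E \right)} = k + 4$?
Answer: $912$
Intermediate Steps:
$w{\left(k,E \right)} = 4 + k$
$R = -21$ ($R = - 3 \left(4 + 2\right) - 3 = \left(-3\right) 6 - 3 = -18 - 3 = -21$)
$h{\left(Z,L \right)} = - \frac{4}{3}$ ($h{\left(Z,L \right)} = 0 - \frac{4}{3} = - \frac{4}{3}$)
$38 h{\left(\left(-2\right) \left(-2\right) \left(-1\right),R \right)} \left(-18\right) = 38 \left(- \frac{4}{3}\right) \left(-18\right) = \left(- \frac{152}{3}\right) \left(-18\right) = 912$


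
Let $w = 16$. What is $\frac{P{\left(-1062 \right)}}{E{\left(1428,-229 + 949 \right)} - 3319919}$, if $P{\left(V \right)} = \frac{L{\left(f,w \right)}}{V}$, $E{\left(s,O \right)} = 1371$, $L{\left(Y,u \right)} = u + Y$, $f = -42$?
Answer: $- \frac{13}{1762148988} \approx -7.3774 \cdot 10^{-9}$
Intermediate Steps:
$L{\left(Y,u \right)} = Y + u$
$P{\left(V \right)} = - \frac{26}{V}$ ($P{\left(V \right)} = \frac{-42 + 16}{V} = - \frac{26}{V}$)
$\frac{P{\left(-1062 \right)}}{E{\left(1428,-229 + 949 \right)} - 3319919} = \frac{\left(-26\right) \frac{1}{-1062}}{1371 - 3319919} = \frac{\left(-26\right) \left(- \frac{1}{1062}\right)}{1371 - 3319919} = \frac{13}{531 \left(-3318548\right)} = \frac{13}{531} \left(- \frac{1}{3318548}\right) = - \frac{13}{1762148988}$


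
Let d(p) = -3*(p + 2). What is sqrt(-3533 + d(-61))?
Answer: 2*I*sqrt(839) ≈ 57.931*I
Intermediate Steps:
d(p) = -6 - 3*p (d(p) = -3*(2 + p) = -6 - 3*p)
sqrt(-3533 + d(-61)) = sqrt(-3533 + (-6 - 3*(-61))) = sqrt(-3533 + (-6 + 183)) = sqrt(-3533 + 177) = sqrt(-3356) = 2*I*sqrt(839)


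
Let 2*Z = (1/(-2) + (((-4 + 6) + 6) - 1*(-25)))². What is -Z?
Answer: -4225/8 ≈ -528.13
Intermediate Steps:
Z = 4225/8 (Z = (1/(-2) + (((-4 + 6) + 6) - 1*(-25)))²/2 = (-½ + ((2 + 6) + 25))²/2 = (-½ + (8 + 25))²/2 = (-½ + 33)²/2 = (65/2)²/2 = (½)*(4225/4) = 4225/8 ≈ 528.13)
-Z = -1*4225/8 = -4225/8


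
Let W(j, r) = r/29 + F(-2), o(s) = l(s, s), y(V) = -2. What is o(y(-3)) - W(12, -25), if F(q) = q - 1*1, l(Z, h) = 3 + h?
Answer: 141/29 ≈ 4.8621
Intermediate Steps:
o(s) = 3 + s
F(q) = -1 + q (F(q) = q - 1 = -1 + q)
W(j, r) = -3 + r/29 (W(j, r) = r/29 + (-1 - 2) = r*(1/29) - 3 = r/29 - 3 = -3 + r/29)
o(y(-3)) - W(12, -25) = (3 - 2) - (-3 + (1/29)*(-25)) = 1 - (-3 - 25/29) = 1 - 1*(-112/29) = 1 + 112/29 = 141/29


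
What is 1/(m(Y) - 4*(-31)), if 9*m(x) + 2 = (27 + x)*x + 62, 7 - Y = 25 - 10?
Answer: 9/1024 ≈ 0.0087891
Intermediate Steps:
Y = -8 (Y = 7 - (25 - 10) = 7 - 1*15 = 7 - 15 = -8)
m(x) = 20/3 + x*(27 + x)/9 (m(x) = -2/9 + ((27 + x)*x + 62)/9 = -2/9 + (x*(27 + x) + 62)/9 = -2/9 + (62 + x*(27 + x))/9 = -2/9 + (62/9 + x*(27 + x)/9) = 20/3 + x*(27 + x)/9)
1/(m(Y) - 4*(-31)) = 1/((20/3 + 3*(-8) + (⅑)*(-8)²) - 4*(-31)) = 1/((20/3 - 24 + (⅑)*64) - 1*(-124)) = 1/((20/3 - 24 + 64/9) + 124) = 1/(-92/9 + 124) = 1/(1024/9) = 9/1024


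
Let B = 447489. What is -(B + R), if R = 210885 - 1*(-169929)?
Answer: -828303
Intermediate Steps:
R = 380814 (R = 210885 + 169929 = 380814)
-(B + R) = -(447489 + 380814) = -1*828303 = -828303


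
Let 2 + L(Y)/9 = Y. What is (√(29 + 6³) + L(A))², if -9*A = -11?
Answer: 294 - 98*√5 ≈ 74.865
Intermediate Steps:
A = 11/9 (A = -⅑*(-11) = 11/9 ≈ 1.2222)
L(Y) = -18 + 9*Y
(√(29 + 6³) + L(A))² = (√(29 + 6³) + (-18 + 9*(11/9)))² = (√(29 + 216) + (-18 + 11))² = (√245 - 7)² = (7*√5 - 7)² = (-7 + 7*√5)²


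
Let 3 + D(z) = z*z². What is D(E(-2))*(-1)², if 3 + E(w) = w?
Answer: -128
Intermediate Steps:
E(w) = -3 + w
D(z) = -3 + z³ (D(z) = -3 + z*z² = -3 + z³)
D(E(-2))*(-1)² = (-3 + (-3 - 2)³)*(-1)² = (-3 + (-5)³)*1 = (-3 - 125)*1 = -128*1 = -128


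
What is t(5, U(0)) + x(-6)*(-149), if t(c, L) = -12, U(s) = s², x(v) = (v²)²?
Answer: -193116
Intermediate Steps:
x(v) = v⁴
t(5, U(0)) + x(-6)*(-149) = -12 + (-6)⁴*(-149) = -12 + 1296*(-149) = -12 - 193104 = -193116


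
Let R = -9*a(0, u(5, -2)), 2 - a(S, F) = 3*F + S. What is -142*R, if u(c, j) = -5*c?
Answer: 98406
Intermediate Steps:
a(S, F) = 2 - S - 3*F (a(S, F) = 2 - (3*F + S) = 2 - (S + 3*F) = 2 + (-S - 3*F) = 2 - S - 3*F)
R = -693 (R = -9*(2 - 1*0 - (-15)*5) = -9*(2 + 0 - 3*(-25)) = -9*(2 + 0 + 75) = -9*77 = -693)
-142*R = -142*(-693) = 98406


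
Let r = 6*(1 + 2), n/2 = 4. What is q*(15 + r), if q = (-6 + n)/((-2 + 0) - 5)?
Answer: -66/7 ≈ -9.4286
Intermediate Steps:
n = 8 (n = 2*4 = 8)
q = -2/7 (q = (-6 + 8)/((-2 + 0) - 5) = 2/(-2 - 5) = 2/(-7) = 2*(-⅐) = -2/7 ≈ -0.28571)
r = 18 (r = 6*3 = 18)
q*(15 + r) = -2*(15 + 18)/7 = -2/7*33 = -66/7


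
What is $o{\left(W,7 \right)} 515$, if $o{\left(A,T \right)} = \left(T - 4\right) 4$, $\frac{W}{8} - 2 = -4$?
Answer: $6180$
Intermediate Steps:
$W = -16$ ($W = 16 + 8 \left(-4\right) = 16 - 32 = -16$)
$o{\left(A,T \right)} = -16 + 4 T$ ($o{\left(A,T \right)} = \left(-4 + T\right) 4 = -16 + 4 T$)
$o{\left(W,7 \right)} 515 = \left(-16 + 4 \cdot 7\right) 515 = \left(-16 + 28\right) 515 = 12 \cdot 515 = 6180$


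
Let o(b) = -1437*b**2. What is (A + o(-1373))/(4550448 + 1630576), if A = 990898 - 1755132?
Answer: -2709694607/6181024 ≈ -438.39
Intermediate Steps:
A = -764234
(A + o(-1373))/(4550448 + 1630576) = (-764234 - 1437*(-1373)**2)/(4550448 + 1630576) = (-764234 - 1437*1885129)/6181024 = (-764234 - 2708930373)*(1/6181024) = -2709694607*1/6181024 = -2709694607/6181024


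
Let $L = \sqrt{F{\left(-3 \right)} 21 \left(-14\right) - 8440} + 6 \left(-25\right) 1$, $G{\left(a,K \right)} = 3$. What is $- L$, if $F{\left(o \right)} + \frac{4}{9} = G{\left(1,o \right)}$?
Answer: $150 - \frac{i \sqrt{82722}}{3} \approx 150.0 - 95.871 i$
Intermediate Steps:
$F{\left(o \right)} = \frac{23}{9}$ ($F{\left(o \right)} = - \frac{4}{9} + 3 = \frac{23}{9}$)
$L = -150 + \frac{i \sqrt{82722}}{3}$ ($L = \sqrt{\frac{23}{9} \cdot 21 \left(-14\right) - 8440} + 6 \left(-25\right) 1 = \sqrt{\frac{161}{3} \left(-14\right) - 8440} - 150 = \sqrt{- \frac{2254}{3} - 8440} - 150 = \sqrt{- \frac{27574}{3}} - 150 = \frac{i \sqrt{82722}}{3} - 150 = -150 + \frac{i \sqrt{82722}}{3} \approx -150.0 + 95.871 i$)
$- L = - (-150 + \frac{i \sqrt{82722}}{3}) = 150 - \frac{i \sqrt{82722}}{3}$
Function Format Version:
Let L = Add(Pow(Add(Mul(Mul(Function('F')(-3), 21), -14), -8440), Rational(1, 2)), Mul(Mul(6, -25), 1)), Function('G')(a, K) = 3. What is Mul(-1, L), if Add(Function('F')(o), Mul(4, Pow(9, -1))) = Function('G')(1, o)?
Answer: Add(150, Mul(Rational(-1, 3), I, Pow(82722, Rational(1, 2)))) ≈ Add(150.00, Mul(-95.871, I))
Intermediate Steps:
Function('F')(o) = Rational(23, 9) (Function('F')(o) = Add(Rational(-4, 9), 3) = Rational(23, 9))
L = Add(-150, Mul(Rational(1, 3), I, Pow(82722, Rational(1, 2)))) (L = Add(Pow(Add(Mul(Mul(Rational(23, 9), 21), -14), -8440), Rational(1, 2)), Mul(Mul(6, -25), 1)) = Add(Pow(Add(Mul(Rational(161, 3), -14), -8440), Rational(1, 2)), Mul(-150, 1)) = Add(Pow(Add(Rational(-2254, 3), -8440), Rational(1, 2)), -150) = Add(Pow(Rational(-27574, 3), Rational(1, 2)), -150) = Add(Mul(Rational(1, 3), I, Pow(82722, Rational(1, 2))), -150) = Add(-150, Mul(Rational(1, 3), I, Pow(82722, Rational(1, 2)))) ≈ Add(-150.00, Mul(95.871, I)))
Mul(-1, L) = Mul(-1, Add(-150, Mul(Rational(1, 3), I, Pow(82722, Rational(1, 2))))) = Add(150, Mul(Rational(-1, 3), I, Pow(82722, Rational(1, 2))))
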